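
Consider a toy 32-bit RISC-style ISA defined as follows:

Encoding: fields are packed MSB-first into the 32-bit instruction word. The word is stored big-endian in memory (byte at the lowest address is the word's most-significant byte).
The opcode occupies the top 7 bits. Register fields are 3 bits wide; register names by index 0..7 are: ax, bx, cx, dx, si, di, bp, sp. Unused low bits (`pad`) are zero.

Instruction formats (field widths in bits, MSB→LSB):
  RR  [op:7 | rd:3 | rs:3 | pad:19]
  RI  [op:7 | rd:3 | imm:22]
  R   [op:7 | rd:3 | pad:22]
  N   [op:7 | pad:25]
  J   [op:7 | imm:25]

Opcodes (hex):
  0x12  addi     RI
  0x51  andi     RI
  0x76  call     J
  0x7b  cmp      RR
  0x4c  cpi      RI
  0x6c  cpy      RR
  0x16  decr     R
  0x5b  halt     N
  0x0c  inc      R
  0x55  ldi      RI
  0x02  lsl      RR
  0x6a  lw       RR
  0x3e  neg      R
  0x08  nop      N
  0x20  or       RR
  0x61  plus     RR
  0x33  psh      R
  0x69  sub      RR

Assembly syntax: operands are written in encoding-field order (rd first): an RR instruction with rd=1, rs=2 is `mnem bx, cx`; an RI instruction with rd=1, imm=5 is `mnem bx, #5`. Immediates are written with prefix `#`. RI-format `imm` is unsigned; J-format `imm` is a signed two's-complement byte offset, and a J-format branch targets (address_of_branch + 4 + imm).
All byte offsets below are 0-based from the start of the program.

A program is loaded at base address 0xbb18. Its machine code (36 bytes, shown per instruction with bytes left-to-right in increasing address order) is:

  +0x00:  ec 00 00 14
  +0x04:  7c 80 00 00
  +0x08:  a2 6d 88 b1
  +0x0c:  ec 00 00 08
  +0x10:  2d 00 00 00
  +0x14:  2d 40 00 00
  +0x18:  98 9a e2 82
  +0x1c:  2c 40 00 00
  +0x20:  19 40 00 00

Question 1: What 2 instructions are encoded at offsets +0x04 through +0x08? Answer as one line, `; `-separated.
off 0x04: read 7c 80 00 00 as big → 0x7c800000
  op=0x7c800000>>25=0x3e ⇒ neg (R)
  [24:22] rd=2 = cx
off 0x08: read a2 6d 88 b1 as big → 0xa26d88b1
  op=0xa26d88b1>>25=0x51 ⇒ andi (RI)
  [24:22] rd=1 = bx
  [21:0] imm=2984113 = #2984113

neg cx; andi bx, #2984113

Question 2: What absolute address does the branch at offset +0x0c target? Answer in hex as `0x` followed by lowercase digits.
0xbb30

[0c] ec 00 00 08 → 0xec000008
  op=0xec000008>>25=0x76 ⇒ call (J)
  [24:0] imm=8 = #8
  target = base 0xbb18 + off 0x0c + 4 + imm 8 = 0xbb30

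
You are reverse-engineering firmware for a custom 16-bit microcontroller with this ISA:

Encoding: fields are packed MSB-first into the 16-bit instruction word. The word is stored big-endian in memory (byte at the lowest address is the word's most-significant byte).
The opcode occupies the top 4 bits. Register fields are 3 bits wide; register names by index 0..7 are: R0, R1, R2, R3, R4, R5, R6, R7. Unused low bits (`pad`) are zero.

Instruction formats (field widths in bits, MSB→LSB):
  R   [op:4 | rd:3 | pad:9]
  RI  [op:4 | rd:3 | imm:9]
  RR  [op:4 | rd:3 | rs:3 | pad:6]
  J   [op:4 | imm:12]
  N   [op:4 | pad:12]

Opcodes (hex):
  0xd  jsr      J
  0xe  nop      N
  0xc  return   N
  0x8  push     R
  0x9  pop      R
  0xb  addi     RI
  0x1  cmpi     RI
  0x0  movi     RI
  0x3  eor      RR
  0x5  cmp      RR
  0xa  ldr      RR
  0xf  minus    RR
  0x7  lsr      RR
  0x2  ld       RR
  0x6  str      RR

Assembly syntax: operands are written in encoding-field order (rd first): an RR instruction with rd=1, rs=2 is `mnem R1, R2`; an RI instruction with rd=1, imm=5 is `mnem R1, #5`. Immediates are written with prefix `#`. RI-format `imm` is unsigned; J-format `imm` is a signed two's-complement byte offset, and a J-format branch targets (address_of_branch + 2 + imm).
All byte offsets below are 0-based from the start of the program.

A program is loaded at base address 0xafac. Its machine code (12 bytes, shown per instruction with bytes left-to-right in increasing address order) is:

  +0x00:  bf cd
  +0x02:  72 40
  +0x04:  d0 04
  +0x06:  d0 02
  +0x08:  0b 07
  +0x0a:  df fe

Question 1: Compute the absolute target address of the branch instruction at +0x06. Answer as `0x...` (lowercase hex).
0xafb6

@+06  big-endian(d0 02) = 0xd002
  top 4b → 0xd → jsr [J]
  [11:0] imm=2 = #2
  target = base 0xafac + off 0x06 + 2 + imm 2 = 0xafb6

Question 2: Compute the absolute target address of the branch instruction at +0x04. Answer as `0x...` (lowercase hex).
0xafb6

[04] d0 04 → 0xd004
  opcode bits[15:12]=0xd: jsr/J
  imm@[11:0]=0x4 ⇒ #4
  target = base 0xafac + off 0x04 + 2 + imm 4 = 0xafb6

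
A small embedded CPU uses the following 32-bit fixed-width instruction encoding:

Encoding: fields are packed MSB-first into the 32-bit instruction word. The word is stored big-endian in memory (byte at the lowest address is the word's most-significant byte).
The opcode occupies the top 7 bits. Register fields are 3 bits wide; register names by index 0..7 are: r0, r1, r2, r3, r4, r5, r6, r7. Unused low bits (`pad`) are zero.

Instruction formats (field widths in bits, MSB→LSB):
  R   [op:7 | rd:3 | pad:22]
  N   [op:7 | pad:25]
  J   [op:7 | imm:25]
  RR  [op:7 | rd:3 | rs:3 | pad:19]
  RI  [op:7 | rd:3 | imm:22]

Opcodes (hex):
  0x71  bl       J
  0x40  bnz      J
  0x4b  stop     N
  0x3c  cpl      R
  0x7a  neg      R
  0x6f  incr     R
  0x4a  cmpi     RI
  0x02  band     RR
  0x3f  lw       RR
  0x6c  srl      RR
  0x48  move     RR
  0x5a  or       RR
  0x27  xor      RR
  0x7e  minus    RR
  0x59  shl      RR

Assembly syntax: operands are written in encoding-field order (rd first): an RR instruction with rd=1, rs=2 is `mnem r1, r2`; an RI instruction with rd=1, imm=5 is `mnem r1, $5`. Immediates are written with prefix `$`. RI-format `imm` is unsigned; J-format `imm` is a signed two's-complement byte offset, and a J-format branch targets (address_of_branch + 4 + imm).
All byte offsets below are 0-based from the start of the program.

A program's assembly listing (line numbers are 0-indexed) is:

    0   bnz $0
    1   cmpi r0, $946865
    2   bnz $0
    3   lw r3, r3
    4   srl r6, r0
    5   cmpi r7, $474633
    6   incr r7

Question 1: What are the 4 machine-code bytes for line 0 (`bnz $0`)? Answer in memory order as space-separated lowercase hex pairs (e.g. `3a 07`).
line 0 (bnz): pack op=0x40:7|imm=0:25 = 0x80000000; big→ 80 00 00 00

80 00 00 00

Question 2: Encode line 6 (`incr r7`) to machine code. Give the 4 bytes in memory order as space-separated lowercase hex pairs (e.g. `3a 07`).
df c0 00 00

L6: incr op=0x6f:7|rd=7:3|pad=0:22 ⇒ 0xdfc00000 ⇒ big df c0 00 00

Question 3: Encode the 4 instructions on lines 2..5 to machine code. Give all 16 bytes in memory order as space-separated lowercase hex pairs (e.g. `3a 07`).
80 00 00 00 7e d8 00 00 d9 80 00 00 95 c7 3e 09

L2: bnz op=0x40:7|imm=0:25 ⇒ 0x80000000 ⇒ big 80 00 00 00
L3: lw op=0x3f:7|rd=3:3|rs=3:3|pad=0:19 ⇒ 0x7ed80000 ⇒ big 7e d8 00 00
L4: srl op=0x6c:7|rd=6:3|rs=0:3|pad=0:19 ⇒ 0xd9800000 ⇒ big d9 80 00 00
L5: cmpi op=0x4a:7|rd=7:3|imm=474633:22 ⇒ 0x95c73e09 ⇒ big 95 c7 3e 09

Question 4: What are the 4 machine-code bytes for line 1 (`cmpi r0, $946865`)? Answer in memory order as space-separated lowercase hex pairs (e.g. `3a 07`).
94 0e 72 b1

1. cmpi fields op=0x4a:7|rd=0:3|imm=946865:22 → word 940e72b1h → 94 0e 72 b1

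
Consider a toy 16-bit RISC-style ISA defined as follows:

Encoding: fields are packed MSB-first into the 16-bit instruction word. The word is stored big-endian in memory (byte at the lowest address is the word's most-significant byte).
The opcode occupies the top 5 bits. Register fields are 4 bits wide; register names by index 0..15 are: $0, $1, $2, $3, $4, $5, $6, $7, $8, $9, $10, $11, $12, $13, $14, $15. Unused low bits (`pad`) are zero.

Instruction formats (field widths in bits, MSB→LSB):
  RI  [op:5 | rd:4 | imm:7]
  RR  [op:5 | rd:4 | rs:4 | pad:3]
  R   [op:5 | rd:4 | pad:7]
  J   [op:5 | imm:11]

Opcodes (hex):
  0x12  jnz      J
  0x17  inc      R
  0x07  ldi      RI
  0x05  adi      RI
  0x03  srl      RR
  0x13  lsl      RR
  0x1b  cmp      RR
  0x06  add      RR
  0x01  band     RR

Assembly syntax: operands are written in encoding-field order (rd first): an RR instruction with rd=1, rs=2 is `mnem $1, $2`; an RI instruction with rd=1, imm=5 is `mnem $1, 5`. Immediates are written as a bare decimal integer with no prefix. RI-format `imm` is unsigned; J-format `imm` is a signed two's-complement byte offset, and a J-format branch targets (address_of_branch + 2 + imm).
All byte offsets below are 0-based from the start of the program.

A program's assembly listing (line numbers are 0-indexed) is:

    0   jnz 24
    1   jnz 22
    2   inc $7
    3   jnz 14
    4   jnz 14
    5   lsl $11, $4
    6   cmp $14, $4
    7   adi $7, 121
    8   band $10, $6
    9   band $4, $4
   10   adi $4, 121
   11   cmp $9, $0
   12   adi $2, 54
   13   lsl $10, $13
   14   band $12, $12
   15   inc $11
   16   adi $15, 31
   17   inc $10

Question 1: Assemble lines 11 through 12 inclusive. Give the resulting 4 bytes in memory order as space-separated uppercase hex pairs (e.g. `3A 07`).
DC 80 29 36

L11: cmp op=0x1b:5|rd=9:4|rs=0:4|pad=0:3 ⇒ 0xdc80 ⇒ big dc 80
L12: adi op=0x5:5|rd=2:4|imm=54:7 ⇒ 0x2936 ⇒ big 29 36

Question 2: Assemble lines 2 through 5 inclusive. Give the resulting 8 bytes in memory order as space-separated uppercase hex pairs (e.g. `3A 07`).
BB 80 90 0E 90 0E 9D A0

L2: inc op=0x17:5|rd=7:4|pad=0:7 ⇒ 0xbb80 ⇒ big bb 80
L3: jnz op=0x12:5|imm=14:11 ⇒ 0x900e ⇒ big 90 0e
L4: jnz op=0x12:5|imm=14:11 ⇒ 0x900e ⇒ big 90 0e
L5: lsl op=0x13:5|rd=11:4|rs=4:4|pad=0:3 ⇒ 0x9da0 ⇒ big 9d a0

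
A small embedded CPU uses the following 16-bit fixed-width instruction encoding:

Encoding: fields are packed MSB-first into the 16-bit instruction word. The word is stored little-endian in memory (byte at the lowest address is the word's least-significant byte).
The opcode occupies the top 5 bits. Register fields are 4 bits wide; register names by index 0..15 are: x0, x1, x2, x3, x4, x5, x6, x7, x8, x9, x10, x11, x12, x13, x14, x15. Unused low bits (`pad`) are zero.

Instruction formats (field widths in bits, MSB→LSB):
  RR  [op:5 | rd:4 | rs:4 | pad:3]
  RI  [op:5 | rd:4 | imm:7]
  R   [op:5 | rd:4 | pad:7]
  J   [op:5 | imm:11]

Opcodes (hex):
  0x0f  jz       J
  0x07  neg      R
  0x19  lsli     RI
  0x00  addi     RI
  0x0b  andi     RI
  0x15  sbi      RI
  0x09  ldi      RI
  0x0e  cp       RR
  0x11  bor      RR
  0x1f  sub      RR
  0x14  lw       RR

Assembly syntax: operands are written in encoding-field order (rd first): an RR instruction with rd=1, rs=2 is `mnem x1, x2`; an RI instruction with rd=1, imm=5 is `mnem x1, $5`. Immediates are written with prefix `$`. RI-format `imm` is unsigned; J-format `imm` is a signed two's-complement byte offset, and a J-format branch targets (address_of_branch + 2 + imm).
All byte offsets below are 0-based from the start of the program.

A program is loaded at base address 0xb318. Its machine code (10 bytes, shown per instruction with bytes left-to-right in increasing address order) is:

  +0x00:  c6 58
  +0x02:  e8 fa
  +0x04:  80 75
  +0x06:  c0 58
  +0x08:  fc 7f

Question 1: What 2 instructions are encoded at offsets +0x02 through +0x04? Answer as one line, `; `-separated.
sub x5, x13; cp x11, x0

[02] e8 fa → 0xfae8
  top 5b → 0x1f → sub [RR]
  rd: (w>>7)&0xf=0x5 → x5
  rs: (w>>3)&0xf=0xd → x13
[04] 80 75 → 0x7580
  top 5b → 0xe → cp [RR]
  rd: (w>>7)&0xf=0xb → x11
  rs: (w>>3)&0xf=0x0 → x0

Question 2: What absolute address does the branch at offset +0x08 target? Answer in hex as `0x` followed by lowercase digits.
0xb31e

+0x08: fc 7f ⇒ word 0x7ffc (little)
  top 5b → 0xf → jz [J]
  [10:0] imm=2044 (s11→-4) = $-4
  target = base 0xb318 + off 0x08 + 2 + imm -4 = 0xb31e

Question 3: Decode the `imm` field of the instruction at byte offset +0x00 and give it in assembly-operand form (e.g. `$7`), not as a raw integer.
$70

+0x00: c6 58 ⇒ word 0x58c6 (little)
  top 5b → 0xb → andi [RI]
  rd: (w>>7)&0xf=0x1 → x1
  imm: (w>>0)&0x7f=0x46 → $70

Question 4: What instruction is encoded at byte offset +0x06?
@+06  little-endian(c0 58) = 0x58c0
  opcode bits[15:11]=0xb: andi/RI
  rd: (w>>7)&0xf=0x1 → x1
  imm: (w>>0)&0x7f=0x40 → $64

andi x1, $64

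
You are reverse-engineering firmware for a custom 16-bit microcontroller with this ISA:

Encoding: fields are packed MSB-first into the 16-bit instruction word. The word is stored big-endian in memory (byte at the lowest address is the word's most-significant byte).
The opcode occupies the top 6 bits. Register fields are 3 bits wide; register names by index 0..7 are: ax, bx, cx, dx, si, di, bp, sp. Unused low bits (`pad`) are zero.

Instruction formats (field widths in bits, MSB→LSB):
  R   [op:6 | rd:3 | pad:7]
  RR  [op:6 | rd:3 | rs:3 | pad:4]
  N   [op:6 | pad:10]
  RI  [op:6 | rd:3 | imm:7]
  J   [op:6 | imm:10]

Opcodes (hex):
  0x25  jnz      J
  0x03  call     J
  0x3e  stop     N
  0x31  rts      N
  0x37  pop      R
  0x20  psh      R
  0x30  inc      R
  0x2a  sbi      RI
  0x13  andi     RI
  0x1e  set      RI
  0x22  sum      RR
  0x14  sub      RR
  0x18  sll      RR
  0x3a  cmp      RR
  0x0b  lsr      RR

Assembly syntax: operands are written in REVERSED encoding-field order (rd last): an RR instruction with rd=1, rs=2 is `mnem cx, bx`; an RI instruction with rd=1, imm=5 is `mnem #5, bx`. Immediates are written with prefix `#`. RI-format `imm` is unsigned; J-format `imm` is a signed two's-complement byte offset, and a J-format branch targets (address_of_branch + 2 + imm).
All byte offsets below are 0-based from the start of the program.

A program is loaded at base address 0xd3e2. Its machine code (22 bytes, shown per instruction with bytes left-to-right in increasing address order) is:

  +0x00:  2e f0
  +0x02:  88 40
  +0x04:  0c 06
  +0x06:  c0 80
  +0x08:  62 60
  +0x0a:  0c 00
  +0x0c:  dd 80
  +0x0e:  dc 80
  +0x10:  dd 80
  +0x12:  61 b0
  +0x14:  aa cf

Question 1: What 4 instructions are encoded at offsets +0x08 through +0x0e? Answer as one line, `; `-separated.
sll bp, si; call #0; pop dx; pop bx

@+08  big-endian(62 60) = 0x6260
  top 6b → 0x18 → sll [RR]
  [9:7] rd=4 = si
  [6:4] rs=6 = bp
@+0a  big-endian(0c 00) = 0x0c00
  top 6b → 0x3 → call [J]
  [9:0] imm=0 = #0
@+0c  big-endian(dd 80) = 0xdd80
  top 6b → 0x37 → pop [R]
  [9:7] rd=3 = dx
@+0e  big-endian(dc 80) = 0xdc80
  top 6b → 0x37 → pop [R]
  [9:7] rd=1 = bx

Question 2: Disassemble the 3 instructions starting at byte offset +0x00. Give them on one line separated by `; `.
+0x00: 2e f0 ⇒ word 0x2ef0 (big)
  opcode bits[15:10]=0xb: lsr/RR
  [9:7] rd=5 = di
  [6:4] rs=7 = sp
+0x02: 88 40 ⇒ word 0x8840 (big)
  opcode bits[15:10]=0x22: sum/RR
  [9:7] rd=0 = ax
  [6:4] rs=4 = si
+0x04: 0c 06 ⇒ word 0x0c06 (big)
  opcode bits[15:10]=0x3: call/J
  [9:0] imm=6 = #6

lsr sp, di; sum si, ax; call #6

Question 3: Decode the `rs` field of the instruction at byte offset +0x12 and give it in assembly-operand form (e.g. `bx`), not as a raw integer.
@+12  big-endian(61 b0) = 0x61b0
  opcode bits[15:10]=0x18: sll/RR
  rd@[9:7]=0x3 ⇒ dx
  rs@[6:4]=0x3 ⇒ dx

dx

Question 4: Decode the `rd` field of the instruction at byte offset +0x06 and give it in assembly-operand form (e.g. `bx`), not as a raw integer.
+0x06: c0 80 ⇒ word 0xc080 (big)
  top 6b → 0x30 → inc [R]
  rd: (w>>7)&0x7=0x1 → bx

bx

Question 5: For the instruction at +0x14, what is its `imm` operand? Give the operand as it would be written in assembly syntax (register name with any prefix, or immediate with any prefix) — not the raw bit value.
#79

[14] aa cf → 0xaacf
  opcode bits[15:10]=0x2a: sbi/RI
  rd@[9:7]=0x5 ⇒ di
  imm@[6:0]=0x4f ⇒ #79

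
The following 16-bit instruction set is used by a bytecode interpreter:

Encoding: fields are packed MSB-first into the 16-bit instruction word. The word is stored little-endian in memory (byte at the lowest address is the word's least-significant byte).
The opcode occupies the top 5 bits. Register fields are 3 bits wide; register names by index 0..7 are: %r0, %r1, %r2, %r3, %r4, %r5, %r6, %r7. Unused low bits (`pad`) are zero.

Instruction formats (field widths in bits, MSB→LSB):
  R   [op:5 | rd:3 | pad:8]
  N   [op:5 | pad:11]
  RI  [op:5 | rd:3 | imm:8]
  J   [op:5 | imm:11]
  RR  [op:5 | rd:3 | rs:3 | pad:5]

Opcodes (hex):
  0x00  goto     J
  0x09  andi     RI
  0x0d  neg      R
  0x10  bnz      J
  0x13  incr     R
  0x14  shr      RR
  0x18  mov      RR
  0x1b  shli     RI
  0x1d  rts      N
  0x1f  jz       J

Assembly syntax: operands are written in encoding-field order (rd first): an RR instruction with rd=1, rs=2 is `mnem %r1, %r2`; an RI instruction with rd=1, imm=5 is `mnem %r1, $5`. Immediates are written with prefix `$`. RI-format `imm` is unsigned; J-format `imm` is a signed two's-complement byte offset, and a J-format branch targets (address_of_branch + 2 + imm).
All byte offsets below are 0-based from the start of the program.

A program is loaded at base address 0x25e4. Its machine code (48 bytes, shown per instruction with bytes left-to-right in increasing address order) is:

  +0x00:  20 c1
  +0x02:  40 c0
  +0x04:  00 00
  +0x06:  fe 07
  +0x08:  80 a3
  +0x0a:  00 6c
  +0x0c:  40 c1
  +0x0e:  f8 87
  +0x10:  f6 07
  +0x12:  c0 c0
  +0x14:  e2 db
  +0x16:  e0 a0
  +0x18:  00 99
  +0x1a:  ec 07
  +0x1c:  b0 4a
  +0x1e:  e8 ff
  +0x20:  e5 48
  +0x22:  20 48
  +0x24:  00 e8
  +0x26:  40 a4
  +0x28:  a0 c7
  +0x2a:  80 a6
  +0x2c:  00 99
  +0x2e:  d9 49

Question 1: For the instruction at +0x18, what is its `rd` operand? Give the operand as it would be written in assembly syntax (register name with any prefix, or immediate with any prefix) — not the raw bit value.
+0x18: 00 99 ⇒ word 0x9900 (little)
  op=0x9900>>11=0x13 ⇒ incr (R)
  rd@[10:8]=0x1 ⇒ %r1

%r1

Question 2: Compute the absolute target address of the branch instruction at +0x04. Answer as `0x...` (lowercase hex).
[04] 00 00 → 0x0000
  opcode bits[15:11]=0x0: goto/J
  imm@[10:0]=0x0 ⇒ $0
  target = base 0x25e4 + off 0x04 + 2 + imm 0 = 0x25ea

0x25ea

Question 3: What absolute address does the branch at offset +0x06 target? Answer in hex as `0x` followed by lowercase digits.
0x25ea

+0x06: fe 07 ⇒ word 0x07fe (little)
  top 5b → 0x0 → goto [J]
  [10:0] imm=2046 (s11→-2) = $-2
  target = base 0x25e4 + off 0x06 + 2 + imm -2 = 0x25ea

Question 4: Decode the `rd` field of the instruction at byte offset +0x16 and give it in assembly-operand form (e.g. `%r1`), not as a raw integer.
+0x16: e0 a0 ⇒ word 0xa0e0 (little)
  opcode bits[15:11]=0x14: shr/RR
  rd: (w>>8)&0x7=0x0 → %r0
  rs: (w>>5)&0x7=0x7 → %r7

%r0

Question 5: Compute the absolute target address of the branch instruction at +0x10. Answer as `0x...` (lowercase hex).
0x25ec

+0x10: f6 07 ⇒ word 0x07f6 (little)
  opcode bits[15:11]=0x0: goto/J
  imm@[10:0]=0x7f6 (s11→-10) ⇒ $-10
  target = base 0x25e4 + off 0x10 + 2 + imm -10 = 0x25ec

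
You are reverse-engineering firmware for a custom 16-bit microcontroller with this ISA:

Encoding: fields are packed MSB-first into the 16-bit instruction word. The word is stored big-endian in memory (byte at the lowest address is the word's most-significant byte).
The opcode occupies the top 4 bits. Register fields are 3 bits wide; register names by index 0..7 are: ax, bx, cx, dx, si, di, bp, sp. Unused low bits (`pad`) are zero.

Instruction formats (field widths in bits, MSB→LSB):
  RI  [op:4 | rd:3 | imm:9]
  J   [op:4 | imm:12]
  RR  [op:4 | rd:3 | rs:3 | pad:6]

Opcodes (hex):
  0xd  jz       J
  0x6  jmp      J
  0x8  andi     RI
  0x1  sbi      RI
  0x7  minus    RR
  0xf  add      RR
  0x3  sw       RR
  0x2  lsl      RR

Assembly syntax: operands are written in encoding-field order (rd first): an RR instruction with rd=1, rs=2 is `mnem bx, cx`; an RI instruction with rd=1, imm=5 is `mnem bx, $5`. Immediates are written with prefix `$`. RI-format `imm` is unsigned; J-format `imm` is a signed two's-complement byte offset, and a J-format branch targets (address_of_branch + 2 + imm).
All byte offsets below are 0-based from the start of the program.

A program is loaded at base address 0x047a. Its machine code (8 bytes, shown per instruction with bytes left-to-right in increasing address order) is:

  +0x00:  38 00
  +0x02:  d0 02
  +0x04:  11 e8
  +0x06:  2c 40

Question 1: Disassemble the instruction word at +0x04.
off 0x04: read 11 e8 as big → 0x11e8
  op=0x11e8>>12=0x1 ⇒ sbi (RI)
  [11:9] rd=0 = ax
  [8:0] imm=488 = $488

sbi ax, $488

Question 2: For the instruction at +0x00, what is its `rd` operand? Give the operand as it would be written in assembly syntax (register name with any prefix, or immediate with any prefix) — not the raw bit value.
[00] 38 00 → 0x3800
  top 4b → 0x3 → sw [RR]
  rd@[11:9]=0x4 ⇒ si
  rs@[8:6]=0x0 ⇒ ax

si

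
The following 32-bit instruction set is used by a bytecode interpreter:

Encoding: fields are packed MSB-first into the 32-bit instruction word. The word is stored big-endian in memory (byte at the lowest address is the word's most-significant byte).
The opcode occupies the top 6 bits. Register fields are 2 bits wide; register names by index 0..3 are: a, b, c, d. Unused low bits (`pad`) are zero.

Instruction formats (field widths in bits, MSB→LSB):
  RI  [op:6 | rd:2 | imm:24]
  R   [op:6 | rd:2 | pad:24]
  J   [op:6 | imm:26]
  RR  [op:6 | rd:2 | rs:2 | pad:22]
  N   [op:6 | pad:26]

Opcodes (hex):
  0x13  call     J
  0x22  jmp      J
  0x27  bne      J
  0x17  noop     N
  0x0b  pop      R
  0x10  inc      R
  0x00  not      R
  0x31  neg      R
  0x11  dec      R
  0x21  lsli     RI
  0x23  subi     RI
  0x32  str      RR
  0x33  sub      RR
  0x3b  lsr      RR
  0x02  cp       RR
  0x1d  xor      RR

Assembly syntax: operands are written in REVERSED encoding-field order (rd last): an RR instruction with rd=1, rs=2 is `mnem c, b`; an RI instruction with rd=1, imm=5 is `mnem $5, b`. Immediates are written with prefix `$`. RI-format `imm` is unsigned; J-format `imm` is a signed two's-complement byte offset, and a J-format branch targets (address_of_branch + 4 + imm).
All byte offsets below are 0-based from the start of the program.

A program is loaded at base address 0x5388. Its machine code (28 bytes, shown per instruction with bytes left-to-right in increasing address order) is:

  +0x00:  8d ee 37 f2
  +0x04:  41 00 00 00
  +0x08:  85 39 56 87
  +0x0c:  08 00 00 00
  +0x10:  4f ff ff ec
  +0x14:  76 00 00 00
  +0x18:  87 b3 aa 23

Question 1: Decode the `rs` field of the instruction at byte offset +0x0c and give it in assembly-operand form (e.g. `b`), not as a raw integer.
+0x0c: 08 00 00 00 ⇒ word 0x08000000 (big)
  top 6b → 0x2 → cp [RR]
  rd@[25:24]=0x0 ⇒ a
  rs@[23:22]=0x0 ⇒ a

a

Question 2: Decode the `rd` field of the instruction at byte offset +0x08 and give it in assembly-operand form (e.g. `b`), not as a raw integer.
off 0x08: read 85 39 56 87 as big → 0x85395687
  opcode bits[31:26]=0x21: lsli/RI
  rd: (w>>24)&0x3=0x1 → b
  imm: (w>>0)&0xffffff=0x395687 → $3757703

b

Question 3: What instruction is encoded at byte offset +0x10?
call $-20

+0x10: 4f ff ff ec ⇒ word 0x4fffffec (big)
  op=0x4fffffec>>26=0x13 ⇒ call (J)
  imm@[25:0]=0x3ffffec (s26→-20) ⇒ $-20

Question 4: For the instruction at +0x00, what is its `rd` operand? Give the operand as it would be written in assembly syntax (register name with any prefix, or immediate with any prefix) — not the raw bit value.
+0x00: 8d ee 37 f2 ⇒ word 0x8dee37f2 (big)
  top 6b → 0x23 → subi [RI]
  [25:24] rd=1 = b
  [23:0] imm=15611890 = $15611890

b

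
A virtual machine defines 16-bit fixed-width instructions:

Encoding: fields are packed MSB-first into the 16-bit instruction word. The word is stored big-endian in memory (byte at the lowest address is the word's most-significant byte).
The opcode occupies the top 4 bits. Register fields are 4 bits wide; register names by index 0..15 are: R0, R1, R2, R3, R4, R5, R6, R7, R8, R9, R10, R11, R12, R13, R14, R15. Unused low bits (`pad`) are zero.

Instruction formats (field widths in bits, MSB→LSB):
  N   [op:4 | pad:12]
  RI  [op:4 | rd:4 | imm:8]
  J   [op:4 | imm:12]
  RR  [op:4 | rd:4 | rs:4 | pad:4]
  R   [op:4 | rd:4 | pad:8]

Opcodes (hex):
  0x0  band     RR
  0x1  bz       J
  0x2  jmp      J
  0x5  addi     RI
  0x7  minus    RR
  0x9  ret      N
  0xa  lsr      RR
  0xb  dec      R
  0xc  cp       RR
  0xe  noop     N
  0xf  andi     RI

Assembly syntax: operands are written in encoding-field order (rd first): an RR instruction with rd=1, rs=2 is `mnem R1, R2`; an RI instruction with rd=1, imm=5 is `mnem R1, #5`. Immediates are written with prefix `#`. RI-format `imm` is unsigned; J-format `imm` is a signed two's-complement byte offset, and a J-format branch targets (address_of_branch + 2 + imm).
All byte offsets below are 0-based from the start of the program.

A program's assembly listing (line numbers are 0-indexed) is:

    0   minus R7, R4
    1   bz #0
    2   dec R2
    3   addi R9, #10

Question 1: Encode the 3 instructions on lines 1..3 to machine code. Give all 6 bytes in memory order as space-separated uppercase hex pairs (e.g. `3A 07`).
10 00 B2 00 59 0A

1. bz fields op=0x1:4|imm=0:12 → word 1000h → 10 00
2. dec fields op=0xb:4|rd=2:4|pad=0:8 → word b200h → b2 00
3. addi fields op=0x5:4|rd=9:4|imm=10:8 → word 590ah → 59 0a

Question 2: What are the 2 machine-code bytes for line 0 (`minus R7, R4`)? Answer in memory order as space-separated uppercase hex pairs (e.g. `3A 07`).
line 0 (minus): pack op=0x7:4|rd=7:4|rs=4:4|pad=0:4 = 0x7740; big→ 77 40

77 40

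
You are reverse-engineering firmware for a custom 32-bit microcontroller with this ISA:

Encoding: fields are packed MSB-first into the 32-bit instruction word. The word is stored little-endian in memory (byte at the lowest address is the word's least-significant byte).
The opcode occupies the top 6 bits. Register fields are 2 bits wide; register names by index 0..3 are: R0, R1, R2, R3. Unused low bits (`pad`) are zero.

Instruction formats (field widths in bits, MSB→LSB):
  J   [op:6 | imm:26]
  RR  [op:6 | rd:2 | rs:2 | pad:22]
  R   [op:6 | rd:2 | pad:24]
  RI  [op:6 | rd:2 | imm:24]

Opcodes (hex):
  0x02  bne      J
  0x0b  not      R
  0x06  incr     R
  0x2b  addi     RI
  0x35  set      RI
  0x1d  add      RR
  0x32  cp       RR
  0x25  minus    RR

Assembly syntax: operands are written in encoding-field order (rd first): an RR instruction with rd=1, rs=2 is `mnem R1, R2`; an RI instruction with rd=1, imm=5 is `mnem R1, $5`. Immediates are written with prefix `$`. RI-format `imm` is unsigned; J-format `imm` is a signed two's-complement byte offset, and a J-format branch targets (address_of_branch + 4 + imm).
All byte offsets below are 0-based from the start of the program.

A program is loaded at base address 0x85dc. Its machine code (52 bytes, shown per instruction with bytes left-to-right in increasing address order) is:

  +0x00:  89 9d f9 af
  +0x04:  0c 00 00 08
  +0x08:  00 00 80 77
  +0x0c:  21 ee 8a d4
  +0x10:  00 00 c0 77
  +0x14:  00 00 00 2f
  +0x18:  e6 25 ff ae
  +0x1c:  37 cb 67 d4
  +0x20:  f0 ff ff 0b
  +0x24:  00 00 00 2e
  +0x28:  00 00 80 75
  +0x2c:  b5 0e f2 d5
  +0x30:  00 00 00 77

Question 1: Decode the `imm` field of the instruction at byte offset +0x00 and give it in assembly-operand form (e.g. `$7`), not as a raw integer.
@+00  little-endian(89 9d f9 af) = 0xaff99d89
  op=0xaff99d89>>26=0x2b ⇒ addi (RI)
  rd@[25:24]=0x3 ⇒ R3
  imm@[23:0]=0xf99d89 ⇒ $16358793

$16358793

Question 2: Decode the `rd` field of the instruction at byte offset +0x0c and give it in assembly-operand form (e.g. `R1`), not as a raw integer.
off 0x0c: read 21 ee 8a d4 as little → 0xd48aee21
  opcode bits[31:26]=0x35: set/RI
  rd: (w>>24)&0x3=0x0 → R0
  imm: (w>>0)&0xffffff=0x8aee21 → $9104929

R0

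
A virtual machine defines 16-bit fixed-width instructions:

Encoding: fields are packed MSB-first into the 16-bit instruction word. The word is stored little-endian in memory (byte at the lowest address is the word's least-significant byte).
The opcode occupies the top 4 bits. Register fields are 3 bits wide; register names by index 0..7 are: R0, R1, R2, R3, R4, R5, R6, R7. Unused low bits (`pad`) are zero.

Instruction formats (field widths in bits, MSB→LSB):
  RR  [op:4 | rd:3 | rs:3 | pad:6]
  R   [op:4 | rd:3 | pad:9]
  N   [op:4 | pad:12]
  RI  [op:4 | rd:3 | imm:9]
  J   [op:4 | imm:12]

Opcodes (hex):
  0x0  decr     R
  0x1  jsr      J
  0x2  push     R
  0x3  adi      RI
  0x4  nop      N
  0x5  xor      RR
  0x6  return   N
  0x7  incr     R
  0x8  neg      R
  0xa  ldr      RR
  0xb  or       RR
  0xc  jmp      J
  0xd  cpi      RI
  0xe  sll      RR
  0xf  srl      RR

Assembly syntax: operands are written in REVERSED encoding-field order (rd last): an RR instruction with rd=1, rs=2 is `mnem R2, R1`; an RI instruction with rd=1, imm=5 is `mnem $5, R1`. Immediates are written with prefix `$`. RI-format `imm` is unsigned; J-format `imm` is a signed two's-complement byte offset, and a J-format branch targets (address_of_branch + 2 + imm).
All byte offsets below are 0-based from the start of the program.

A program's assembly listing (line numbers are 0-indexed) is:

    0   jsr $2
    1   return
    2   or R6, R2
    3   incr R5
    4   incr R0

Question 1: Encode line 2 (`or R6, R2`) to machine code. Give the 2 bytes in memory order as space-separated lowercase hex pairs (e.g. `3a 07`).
line 2 (or): pack op=0xb:4|rd=2:3|rs=6:3|pad=0:6 = 0xb580; little→ 80 b5

80 b5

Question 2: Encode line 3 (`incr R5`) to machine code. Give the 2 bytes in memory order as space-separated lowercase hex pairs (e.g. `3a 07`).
3. incr fields op=0x7:4|rd=5:3|pad=0:9 → word 7a00h → 00 7a

00 7a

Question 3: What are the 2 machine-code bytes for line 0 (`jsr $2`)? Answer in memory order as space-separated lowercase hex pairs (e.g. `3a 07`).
02 10

line 0 (jsr): pack op=0x1:4|imm=2:12 = 0x1002; little→ 02 10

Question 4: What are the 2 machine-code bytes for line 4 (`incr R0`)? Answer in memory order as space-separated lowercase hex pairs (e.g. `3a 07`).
00 70

line 4 (incr): pack op=0x7:4|rd=0:3|pad=0:9 = 0x7000; little→ 00 70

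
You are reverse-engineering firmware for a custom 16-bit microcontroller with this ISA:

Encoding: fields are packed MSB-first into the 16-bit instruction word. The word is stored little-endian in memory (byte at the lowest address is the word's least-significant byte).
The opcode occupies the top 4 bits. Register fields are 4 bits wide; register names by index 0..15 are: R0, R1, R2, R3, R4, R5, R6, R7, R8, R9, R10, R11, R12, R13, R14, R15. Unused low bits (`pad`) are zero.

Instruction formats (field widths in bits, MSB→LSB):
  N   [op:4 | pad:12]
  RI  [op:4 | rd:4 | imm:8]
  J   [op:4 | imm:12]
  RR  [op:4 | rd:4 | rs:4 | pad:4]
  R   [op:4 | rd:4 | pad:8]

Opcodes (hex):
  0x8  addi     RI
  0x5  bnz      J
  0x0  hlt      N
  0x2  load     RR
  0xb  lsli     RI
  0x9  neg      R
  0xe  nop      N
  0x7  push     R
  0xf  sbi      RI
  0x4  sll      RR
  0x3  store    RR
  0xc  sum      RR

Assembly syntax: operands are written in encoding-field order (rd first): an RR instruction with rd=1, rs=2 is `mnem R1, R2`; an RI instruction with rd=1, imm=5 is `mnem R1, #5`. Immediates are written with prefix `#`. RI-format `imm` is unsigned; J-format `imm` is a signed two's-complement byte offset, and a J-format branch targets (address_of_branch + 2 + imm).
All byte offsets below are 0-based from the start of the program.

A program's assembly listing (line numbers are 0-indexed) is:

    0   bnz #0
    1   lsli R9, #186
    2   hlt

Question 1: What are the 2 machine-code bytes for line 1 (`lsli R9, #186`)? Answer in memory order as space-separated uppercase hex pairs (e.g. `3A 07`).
L1: lsli op=0xb:4|rd=9:4|imm=186:8 ⇒ 0xb9ba ⇒ little ba b9

BA B9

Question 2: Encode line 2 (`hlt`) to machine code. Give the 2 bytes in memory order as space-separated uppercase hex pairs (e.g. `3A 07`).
00 00

2. hlt fields op=0x0:4|pad=0:12 → word 0000h → 00 00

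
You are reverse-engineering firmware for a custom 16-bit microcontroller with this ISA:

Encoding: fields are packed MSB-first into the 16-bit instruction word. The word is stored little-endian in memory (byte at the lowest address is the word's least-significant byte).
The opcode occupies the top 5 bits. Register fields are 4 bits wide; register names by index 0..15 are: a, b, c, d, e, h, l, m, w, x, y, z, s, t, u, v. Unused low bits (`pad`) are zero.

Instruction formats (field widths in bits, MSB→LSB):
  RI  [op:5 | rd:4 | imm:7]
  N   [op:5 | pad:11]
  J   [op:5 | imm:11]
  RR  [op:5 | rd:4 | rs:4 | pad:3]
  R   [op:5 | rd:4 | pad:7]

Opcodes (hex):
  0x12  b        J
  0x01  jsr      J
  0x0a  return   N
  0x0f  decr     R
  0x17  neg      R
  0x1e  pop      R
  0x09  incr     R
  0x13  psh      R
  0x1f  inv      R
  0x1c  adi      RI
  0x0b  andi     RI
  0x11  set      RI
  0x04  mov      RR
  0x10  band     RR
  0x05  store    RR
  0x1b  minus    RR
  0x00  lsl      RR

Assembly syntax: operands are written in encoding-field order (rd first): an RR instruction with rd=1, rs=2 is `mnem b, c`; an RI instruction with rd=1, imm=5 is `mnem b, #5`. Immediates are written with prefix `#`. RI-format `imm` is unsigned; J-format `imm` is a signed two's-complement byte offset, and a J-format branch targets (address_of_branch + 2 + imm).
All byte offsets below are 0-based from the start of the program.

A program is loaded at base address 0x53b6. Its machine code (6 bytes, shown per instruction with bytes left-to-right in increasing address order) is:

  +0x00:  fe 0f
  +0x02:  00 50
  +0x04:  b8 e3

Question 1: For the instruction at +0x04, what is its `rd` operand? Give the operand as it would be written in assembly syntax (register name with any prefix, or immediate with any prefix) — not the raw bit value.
m

off 0x04: read b8 e3 as little → 0xe3b8
  opcode bits[15:11]=0x1c: adi/RI
  rd@[10:7]=0x7 ⇒ m
  imm@[6:0]=0x38 ⇒ #56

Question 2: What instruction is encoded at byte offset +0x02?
return

off 0x02: read 00 50 as little → 0x5000
  op=0x5000>>11=0xa ⇒ return (N)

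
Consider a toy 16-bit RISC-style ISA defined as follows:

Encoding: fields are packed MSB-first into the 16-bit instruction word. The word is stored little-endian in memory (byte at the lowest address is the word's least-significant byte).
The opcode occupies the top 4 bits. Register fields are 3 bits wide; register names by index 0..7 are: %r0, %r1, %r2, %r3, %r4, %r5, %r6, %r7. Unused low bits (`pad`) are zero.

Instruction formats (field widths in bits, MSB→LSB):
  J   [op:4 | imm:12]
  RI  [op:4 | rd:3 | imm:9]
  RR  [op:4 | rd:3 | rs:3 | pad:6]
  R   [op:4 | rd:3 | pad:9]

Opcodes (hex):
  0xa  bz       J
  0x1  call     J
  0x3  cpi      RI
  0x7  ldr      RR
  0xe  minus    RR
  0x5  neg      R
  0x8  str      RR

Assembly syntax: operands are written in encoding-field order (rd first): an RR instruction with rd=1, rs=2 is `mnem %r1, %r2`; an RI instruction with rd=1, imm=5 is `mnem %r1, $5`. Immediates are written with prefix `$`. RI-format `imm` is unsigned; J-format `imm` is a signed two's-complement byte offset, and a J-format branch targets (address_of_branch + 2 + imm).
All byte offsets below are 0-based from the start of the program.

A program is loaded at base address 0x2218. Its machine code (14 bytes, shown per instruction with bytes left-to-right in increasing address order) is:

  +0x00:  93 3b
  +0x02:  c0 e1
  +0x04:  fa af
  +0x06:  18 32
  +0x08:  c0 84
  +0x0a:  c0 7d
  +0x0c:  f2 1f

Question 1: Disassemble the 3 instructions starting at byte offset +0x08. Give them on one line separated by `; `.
str %r2, %r3; ldr %r6, %r7; call $-14

[08] c0 84 → 0x84c0
  opcode bits[15:12]=0x8: str/RR
  rd: (w>>9)&0x7=0x2 → %r2
  rs: (w>>6)&0x7=0x3 → %r3
[0a] c0 7d → 0x7dc0
  opcode bits[15:12]=0x7: ldr/RR
  rd: (w>>9)&0x7=0x6 → %r6
  rs: (w>>6)&0x7=0x7 → %r7
[0c] f2 1f → 0x1ff2
  opcode bits[15:12]=0x1: call/J
  imm: (w>>0)&0xfff=0xff2 (s12→-14) → $-14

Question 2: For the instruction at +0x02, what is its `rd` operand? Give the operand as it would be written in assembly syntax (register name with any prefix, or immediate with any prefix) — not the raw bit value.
[02] c0 e1 → 0xe1c0
  opcode bits[15:12]=0xe: minus/RR
  [11:9] rd=0 = %r0
  [8:6] rs=7 = %r7

%r0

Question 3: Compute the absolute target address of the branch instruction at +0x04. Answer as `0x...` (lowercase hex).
0x2218

+0x04: fa af ⇒ word 0xaffa (little)
  opcode bits[15:12]=0xa: bz/J
  imm: (w>>0)&0xfff=0xffa (s12→-6) → $-6
  target = base 0x2218 + off 0x04 + 2 + imm -6 = 0x2218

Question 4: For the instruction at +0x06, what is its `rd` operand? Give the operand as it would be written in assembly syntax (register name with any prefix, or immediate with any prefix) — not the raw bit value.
+0x06: 18 32 ⇒ word 0x3218 (little)
  opcode bits[15:12]=0x3: cpi/RI
  rd@[11:9]=0x1 ⇒ %r1
  imm@[8:0]=0x18 ⇒ $24

%r1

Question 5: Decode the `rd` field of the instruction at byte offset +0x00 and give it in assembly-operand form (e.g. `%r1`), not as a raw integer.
%r5

@+00  little-endian(93 3b) = 0x3b93
  top 4b → 0x3 → cpi [RI]
  [11:9] rd=5 = %r5
  [8:0] imm=403 = $403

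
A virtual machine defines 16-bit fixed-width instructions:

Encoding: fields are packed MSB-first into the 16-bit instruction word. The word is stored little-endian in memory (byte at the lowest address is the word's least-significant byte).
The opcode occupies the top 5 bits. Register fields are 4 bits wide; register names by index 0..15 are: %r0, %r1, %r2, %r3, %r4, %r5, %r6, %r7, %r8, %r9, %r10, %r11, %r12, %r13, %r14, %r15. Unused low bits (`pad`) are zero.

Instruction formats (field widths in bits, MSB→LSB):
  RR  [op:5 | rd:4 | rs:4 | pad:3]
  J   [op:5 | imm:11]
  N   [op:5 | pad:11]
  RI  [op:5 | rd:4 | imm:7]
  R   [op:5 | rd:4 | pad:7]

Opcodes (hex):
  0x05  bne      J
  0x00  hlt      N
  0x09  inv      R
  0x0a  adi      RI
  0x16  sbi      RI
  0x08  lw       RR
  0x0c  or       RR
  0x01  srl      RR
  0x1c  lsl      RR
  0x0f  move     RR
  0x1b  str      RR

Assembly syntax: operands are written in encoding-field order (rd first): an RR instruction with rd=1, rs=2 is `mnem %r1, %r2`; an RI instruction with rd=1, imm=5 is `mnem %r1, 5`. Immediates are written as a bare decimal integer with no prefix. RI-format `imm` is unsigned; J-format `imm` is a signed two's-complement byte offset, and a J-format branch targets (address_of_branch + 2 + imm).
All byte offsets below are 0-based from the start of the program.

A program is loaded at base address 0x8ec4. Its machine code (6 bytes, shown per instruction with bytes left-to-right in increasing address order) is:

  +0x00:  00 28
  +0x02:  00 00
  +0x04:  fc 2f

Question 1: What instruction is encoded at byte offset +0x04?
@+04  little-endian(fc 2f) = 0x2ffc
  top 5b → 0x5 → bne [J]
  imm: (w>>0)&0x7ff=0x7fc (s11→-4) → -4

bne -4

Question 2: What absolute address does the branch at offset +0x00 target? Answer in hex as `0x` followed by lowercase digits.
0x8ec6

@+00  little-endian(00 28) = 0x2800
  opcode bits[15:11]=0x5: bne/J
  imm: (w>>0)&0x7ff=0x0 → 0
  target = base 0x8ec4 + off 0x00 + 2 + imm 0 = 0x8ec6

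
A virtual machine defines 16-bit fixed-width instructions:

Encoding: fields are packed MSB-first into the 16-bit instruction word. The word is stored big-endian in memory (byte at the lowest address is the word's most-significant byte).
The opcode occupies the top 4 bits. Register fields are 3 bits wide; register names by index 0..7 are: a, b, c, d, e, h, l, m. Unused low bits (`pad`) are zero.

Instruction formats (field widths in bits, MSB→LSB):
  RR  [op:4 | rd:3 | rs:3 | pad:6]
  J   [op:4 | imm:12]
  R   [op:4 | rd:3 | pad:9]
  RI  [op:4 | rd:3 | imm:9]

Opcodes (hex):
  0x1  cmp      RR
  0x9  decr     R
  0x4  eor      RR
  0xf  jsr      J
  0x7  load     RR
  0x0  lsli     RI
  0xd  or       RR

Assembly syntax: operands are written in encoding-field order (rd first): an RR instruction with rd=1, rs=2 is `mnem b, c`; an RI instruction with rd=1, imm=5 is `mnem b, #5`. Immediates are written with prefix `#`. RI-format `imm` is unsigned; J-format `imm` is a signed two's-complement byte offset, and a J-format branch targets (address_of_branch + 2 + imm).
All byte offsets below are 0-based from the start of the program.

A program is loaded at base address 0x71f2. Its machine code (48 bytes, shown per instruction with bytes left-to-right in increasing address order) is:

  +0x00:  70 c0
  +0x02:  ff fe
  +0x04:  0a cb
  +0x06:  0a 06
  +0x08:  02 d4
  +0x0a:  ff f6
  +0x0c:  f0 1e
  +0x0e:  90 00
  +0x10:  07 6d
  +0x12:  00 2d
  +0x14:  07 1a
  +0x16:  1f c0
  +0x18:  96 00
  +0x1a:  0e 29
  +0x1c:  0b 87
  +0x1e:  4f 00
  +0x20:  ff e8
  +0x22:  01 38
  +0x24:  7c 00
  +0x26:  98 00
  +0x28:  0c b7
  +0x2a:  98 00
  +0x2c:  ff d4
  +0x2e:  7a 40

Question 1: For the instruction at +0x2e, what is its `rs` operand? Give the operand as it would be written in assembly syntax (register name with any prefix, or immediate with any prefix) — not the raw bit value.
b

+0x2e: 7a 40 ⇒ word 0x7a40 (big)
  top 4b → 0x7 → load [RR]
  rd: (w>>9)&0x7=0x5 → h
  rs: (w>>6)&0x7=0x1 → b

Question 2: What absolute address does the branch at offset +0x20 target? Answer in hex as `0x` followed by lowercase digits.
0x71fc

[20] ff e8 → 0xffe8
  opcode bits[15:12]=0xf: jsr/J
  [11:0] imm=4072 (s12→-24) = #-24
  target = base 0x71f2 + off 0x20 + 2 + imm -24 = 0x71fc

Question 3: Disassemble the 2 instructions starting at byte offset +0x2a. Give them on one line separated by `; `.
off 0x2a: read 98 00 as big → 0x9800
  opcode bits[15:12]=0x9: decr/R
  rd: (w>>9)&0x7=0x4 → e
off 0x2c: read ff d4 as big → 0xffd4
  opcode bits[15:12]=0xf: jsr/J
  imm: (w>>0)&0xfff=0xfd4 (s12→-44) → #-44

decr e; jsr #-44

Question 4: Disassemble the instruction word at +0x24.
[24] 7c 00 → 0x7c00
  op=0x7c00>>12=0x7 ⇒ load (RR)
  rd: (w>>9)&0x7=0x6 → l
  rs: (w>>6)&0x7=0x0 → a

load l, a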